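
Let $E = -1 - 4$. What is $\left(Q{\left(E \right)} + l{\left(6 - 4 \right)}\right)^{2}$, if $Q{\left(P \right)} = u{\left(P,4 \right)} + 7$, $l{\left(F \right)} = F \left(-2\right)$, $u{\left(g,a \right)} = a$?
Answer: $49$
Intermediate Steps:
$E = -5$ ($E = -1 - 4 = -5$)
$l{\left(F \right)} = - 2 F$
$Q{\left(P \right)} = 11$ ($Q{\left(P \right)} = 4 + 7 = 11$)
$\left(Q{\left(E \right)} + l{\left(6 - 4 \right)}\right)^{2} = \left(11 - 2 \left(6 - 4\right)\right)^{2} = \left(11 - 4\right)^{2} = 7^{2} = 49$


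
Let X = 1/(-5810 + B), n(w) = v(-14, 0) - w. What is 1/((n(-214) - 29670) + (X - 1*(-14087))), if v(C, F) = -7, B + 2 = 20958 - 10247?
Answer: -4899/75327023 ≈ -6.5036e-5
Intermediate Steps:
B = 10709 (B = -2 + (20958 - 10247) = -2 + 10711 = 10709)
n(w) = -7 - w
X = 1/4899 (X = 1/(-5810 + 10709) = 1/4899 ≈ 0.00020412)
1/((n(-214) - 29670) + (X - 1*(-14087))) = 1/(((-7 - 1*(-214)) - 29670) + (1/4899 - 1*(-14087))) = 1/(((-7 + 214) - 29670) + (1/4899 + 14087)) = 1/((207 - 29670) + 69012214/4899) = 1/(-29463 + 69012214/4899) = 1/(-75327023/4899) = -4899/75327023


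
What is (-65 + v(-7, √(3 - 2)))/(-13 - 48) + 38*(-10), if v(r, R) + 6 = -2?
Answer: -23107/61 ≈ -378.80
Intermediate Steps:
v(r, R) = -8 (v(r, R) = -6 - 2 = -8)
(-65 + v(-7, √(3 - 2)))/(-13 - 48) + 38*(-10) = (-65 - 8)/(-13 - 48) + 38*(-10) = -73/(-61) - 380 = -73*(-1/61) - 380 = 73/61 - 380 = -23107/61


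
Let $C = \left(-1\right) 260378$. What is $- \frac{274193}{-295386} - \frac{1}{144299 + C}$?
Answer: $\frac{3536482737}{3809790166} \approx 0.92826$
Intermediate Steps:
$C = -260378$
$- \frac{274193}{-295386} - \frac{1}{144299 + C} = - \frac{274193}{-295386} - \frac{1}{144299 - 260378} = \left(-274193\right) \left(- \frac{1}{295386}\right) - \frac{1}{-116079} = \frac{274193}{295386} - - \frac{1}{116079} = \frac{274193}{295386} + \frac{1}{116079} = \frac{3536482737}{3809790166}$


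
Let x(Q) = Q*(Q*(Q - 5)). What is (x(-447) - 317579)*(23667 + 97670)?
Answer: -10996923617239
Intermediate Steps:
x(Q) = Q**2*(-5 + Q) (x(Q) = Q*(Q*(-5 + Q)) = Q**2*(-5 + Q))
(x(-447) - 317579)*(23667 + 97670) = ((-447)**2*(-5 - 447) - 317579)*(23667 + 97670) = (199809*(-452) - 317579)*121337 = (-90313668 - 317579)*121337 = -90631247*121337 = -10996923617239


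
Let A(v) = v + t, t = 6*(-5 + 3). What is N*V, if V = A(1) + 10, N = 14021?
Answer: -14021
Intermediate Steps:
t = -12 (t = 6*(-2) = -12)
A(v) = -12 + v (A(v) = v - 12 = -12 + v)
V = -1 (V = (-12 + 1) + 10 = -11 + 10 = -1)
N*V = 14021*(-1) = -14021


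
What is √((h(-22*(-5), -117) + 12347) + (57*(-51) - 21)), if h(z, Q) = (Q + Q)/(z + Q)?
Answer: √463169/7 ≈ 97.224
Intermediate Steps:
h(z, Q) = 2*Q/(Q + z) (h(z, Q) = (2*Q)/(Q + z) = 2*Q/(Q + z))
√((h(-22*(-5), -117) + 12347) + (57*(-51) - 21)) = √((2*(-117)/(-117 - 22*(-5)) + 12347) + (57*(-51) - 21)) = √((2*(-117)/(-117 + 110) + 12347) + (-2907 - 21)) = √((2*(-117)/(-7) + 12347) - 2928) = √((2*(-117)*(-⅐) + 12347) - 2928) = √((234/7 + 12347) - 2928) = √(86663/7 - 2928) = √(66167/7) = √463169/7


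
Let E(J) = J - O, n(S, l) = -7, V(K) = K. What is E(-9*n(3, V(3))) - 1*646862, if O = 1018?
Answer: -647817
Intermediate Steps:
E(J) = -1018 + J (E(J) = J - 1*1018 = J - 1018 = -1018 + J)
E(-9*n(3, V(3))) - 1*646862 = (-1018 - 9*(-7)) - 1*646862 = (-1018 + 63) - 646862 = -955 - 646862 = -647817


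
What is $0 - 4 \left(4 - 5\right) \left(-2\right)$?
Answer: $-8$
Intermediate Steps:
$0 - 4 \left(4 - 5\right) \left(-2\right) = 0 - 4 \left(\left(-1\right) \left(-2\right)\right) = 0 - 8 = -8$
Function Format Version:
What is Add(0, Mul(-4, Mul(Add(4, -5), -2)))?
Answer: -8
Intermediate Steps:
Add(0, Mul(-4, Mul(Add(4, -5), -2))) = Add(0, Mul(-4, Mul(-1, -2))) = Add(0, Mul(-4, 2)) = Add(0, -8) = -8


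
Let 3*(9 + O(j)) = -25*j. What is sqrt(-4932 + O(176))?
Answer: I*sqrt(57669)/3 ≈ 80.048*I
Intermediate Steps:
O(j) = -9 - 25*j/3 (O(j) = -9 + (-25*j)/3 = -9 - 25*j/3)
sqrt(-4932 + O(176)) = sqrt(-4932 + (-9 - 25/3*176)) = sqrt(-4932 + (-9 - 4400/3)) = sqrt(-4932 - 4427/3) = sqrt(-19223/3) = I*sqrt(57669)/3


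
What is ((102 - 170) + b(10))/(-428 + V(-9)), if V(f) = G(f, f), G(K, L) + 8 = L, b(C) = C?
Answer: 58/445 ≈ 0.13034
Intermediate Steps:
G(K, L) = -8 + L
V(f) = -8 + f
((102 - 170) + b(10))/(-428 + V(-9)) = ((102 - 170) + 10)/(-428 + (-8 - 9)) = (-68 + 10)/(-428 - 17) = -58/(-445) = -58*(-1/445) = 58/445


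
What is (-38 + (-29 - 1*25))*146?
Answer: -13432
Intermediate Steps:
(-38 + (-29 - 1*25))*146 = (-38 + (-29 - 25))*146 = (-38 - 54)*146 = -92*146 = -13432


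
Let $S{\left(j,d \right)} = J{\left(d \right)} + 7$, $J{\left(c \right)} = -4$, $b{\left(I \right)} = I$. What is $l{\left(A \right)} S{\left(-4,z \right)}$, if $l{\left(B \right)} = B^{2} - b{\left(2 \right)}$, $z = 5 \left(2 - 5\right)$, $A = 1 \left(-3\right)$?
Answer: $21$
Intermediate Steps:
$A = -3$
$z = -15$ ($z = 5 \left(-3\right) = -15$)
$S{\left(j,d \right)} = 3$ ($S{\left(j,d \right)} = -4 + 7 = 3$)
$l{\left(B \right)} = -2 + B^{2}$ ($l{\left(B \right)} = B^{2} - 2 = -2 + B^{2}$)
$l{\left(A \right)} S{\left(-4,z \right)} = \left(-2 + \left(-3\right)^{2}\right) 3 = \left(-2 + 9\right) 3 = 7 \cdot 3 = 21$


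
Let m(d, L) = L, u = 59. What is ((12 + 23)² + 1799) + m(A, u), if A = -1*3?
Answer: 3083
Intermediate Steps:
A = -3
((12 + 23)² + 1799) + m(A, u) = ((12 + 23)² + 1799) + 59 = (35² + 1799) + 59 = (1225 + 1799) + 59 = 3024 + 59 = 3083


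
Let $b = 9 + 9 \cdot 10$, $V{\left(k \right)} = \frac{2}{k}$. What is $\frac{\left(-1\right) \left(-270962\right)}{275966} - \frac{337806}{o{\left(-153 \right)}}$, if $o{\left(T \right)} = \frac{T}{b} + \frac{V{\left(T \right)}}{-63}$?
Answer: $\frac{4942191372004163}{22607272703} \approx 2.1861 \cdot 10^{5}$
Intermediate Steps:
$b = 99$ ($b = 9 + 90 = 99$)
$o{\left(T \right)} = - \frac{2}{63 T} + \frac{T}{99}$ ($o{\left(T \right)} = \frac{T}{99} + \frac{2 \frac{1}{T}}{-63} = T \frac{1}{99} + \frac{2}{T} \left(- \frac{1}{63}\right) = \frac{T}{99} - \frac{2}{63 T} = - \frac{2}{63 T} + \frac{T}{99}$)
$\frac{\left(-1\right) \left(-270962\right)}{275966} - \frac{337806}{o{\left(-153 \right)}} = \frac{\left(-1\right) \left(-270962\right)}{275966} - \frac{337806}{- \frac{2}{63 \left(-153\right)} + \frac{1}{99} \left(-153\right)} = 270962 \cdot \frac{1}{275966} - \frac{337806}{\left(- \frac{2}{63}\right) \left(- \frac{1}{153}\right) - \frac{17}{11}} = \frac{135481}{137983} - \frac{337806}{\frac{2}{9639} - \frac{17}{11}} = \frac{135481}{137983} - \frac{337806}{- \frac{163841}{106029}} = \frac{135481}{137983} - - \frac{35817232374}{163841} = \frac{135481}{137983} + \frac{35817232374}{163841} = \frac{4942191372004163}{22607272703}$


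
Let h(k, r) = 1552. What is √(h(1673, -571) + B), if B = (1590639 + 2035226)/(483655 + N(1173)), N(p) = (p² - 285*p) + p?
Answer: 3*√100605032449133/763226 ≈ 39.426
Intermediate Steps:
N(p) = p² - 284*p
B = 3625865/1526452 (B = (1590639 + 2035226)/(483655 + 1173*(-284 + 1173)) = 3625865/(483655 + 1173*889) = 3625865/(483655 + 1042797) = 3625865/1526452 ≈ 2.3754)
√(h(1673, -571) + B) = √(1552 + 3625865/1526452) = √(2372679369/1526452) = 3*√100605032449133/763226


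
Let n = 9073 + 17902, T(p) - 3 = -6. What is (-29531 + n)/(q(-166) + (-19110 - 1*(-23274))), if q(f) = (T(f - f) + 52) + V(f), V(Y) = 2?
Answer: -852/1405 ≈ -0.60641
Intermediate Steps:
T(p) = -3 (T(p) = 3 - 6 = -3)
n = 26975
q(f) = 51 (q(f) = (-3 + 52) + 2 = 49 + 2 = 51)
(-29531 + n)/(q(-166) + (-19110 - 1*(-23274))) = (-29531 + 26975)/(51 + (-19110 - 1*(-23274))) = -2556/(51 + (-19110 + 23274)) = -2556/(51 + 4164) = -2556/4215 = -2556*1/4215 = -852/1405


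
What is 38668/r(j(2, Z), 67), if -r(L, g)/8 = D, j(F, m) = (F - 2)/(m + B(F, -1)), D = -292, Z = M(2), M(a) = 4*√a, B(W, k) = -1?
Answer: 9667/584 ≈ 16.553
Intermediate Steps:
Z = 4*√2 ≈ 5.6569
j(F, m) = (-2 + F)/(-1 + m) (j(F, m) = (F - 2)/(m - 1) = (-2 + F)/(-1 + m))
r(L, g) = 2336 (r(L, g) = -8*(-292) = 2336)
38668/r(j(2, Z), 67) = 38668/2336 = 38668*(1/2336) = 9667/584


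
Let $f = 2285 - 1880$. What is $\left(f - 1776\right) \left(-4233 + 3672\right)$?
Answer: $769131$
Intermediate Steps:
$f = 405$ ($f = 2285 - 1880 = 405$)
$\left(f - 1776\right) \left(-4233 + 3672\right) = \left(405 - 1776\right) \left(-4233 + 3672\right) = \left(-1371\right) \left(-561\right) = 769131$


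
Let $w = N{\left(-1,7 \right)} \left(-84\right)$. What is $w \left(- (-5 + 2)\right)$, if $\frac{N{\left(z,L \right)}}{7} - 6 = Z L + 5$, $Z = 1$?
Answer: $-31752$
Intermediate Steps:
$N{\left(z,L \right)} = 77 + 7 L$ ($N{\left(z,L \right)} = 42 + 7 \left(1 L + 5\right) = 42 + 7 \left(L + 5\right) = 42 + 7 \left(5 + L\right) = 42 + \left(35 + 7 L\right) = 77 + 7 L$)
$w = -10584$ ($w = \left(77 + 7 \cdot 7\right) \left(-84\right) = \left(77 + 49\right) \left(-84\right) = 126 \left(-84\right) = -10584$)
$w \left(- (-5 + 2)\right) = - 10584 \left(- (-5 + 2)\right) = - 10584 \left(\left(-1\right) \left(-3\right)\right) = \left(-10584\right) 3 = -31752$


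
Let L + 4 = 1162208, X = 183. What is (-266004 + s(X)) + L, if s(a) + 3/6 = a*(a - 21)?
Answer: 1851691/2 ≈ 9.2585e+5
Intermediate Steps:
L = 1162204 (L = -4 + 1162208 = 1162204)
s(a) = -1/2 + a*(-21 + a) (s(a) = -1/2 + a*(a - 21) = -1/2 + a*(-21 + a))
(-266004 + s(X)) + L = (-266004 + (-1/2 + 183**2 - 21*183)) + 1162204 = (-266004 + (-1/2 + 33489 - 3843)) + 1162204 = (-266004 + 59291/2) + 1162204 = -472717/2 + 1162204 = 1851691/2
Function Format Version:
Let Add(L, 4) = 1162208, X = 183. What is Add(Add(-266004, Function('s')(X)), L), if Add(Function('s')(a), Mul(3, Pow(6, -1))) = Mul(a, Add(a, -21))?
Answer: Rational(1851691, 2) ≈ 9.2585e+5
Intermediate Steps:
L = 1162204 (L = Add(-4, 1162208) = 1162204)
Function('s')(a) = Add(Rational(-1, 2), Mul(a, Add(-21, a))) (Function('s')(a) = Add(Rational(-1, 2), Mul(a, Add(a, -21))) = Add(Rational(-1, 2), Mul(a, Add(-21, a))))
Add(Add(-266004, Function('s')(X)), L) = Add(Add(-266004, Add(Rational(-1, 2), Pow(183, 2), Mul(-21, 183))), 1162204) = Add(Add(-266004, Add(Rational(-1, 2), 33489, -3843)), 1162204) = Add(Add(-266004, Rational(59291, 2)), 1162204) = Add(Rational(-472717, 2), 1162204) = Rational(1851691, 2)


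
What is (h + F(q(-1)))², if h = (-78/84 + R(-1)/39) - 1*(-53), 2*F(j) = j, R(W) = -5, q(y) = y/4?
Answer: 12807675241/4769856 ≈ 2685.1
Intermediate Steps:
q(y) = y/4 (q(y) = y*(¼) = y/4)
F(j) = j/2
h = 28361/546 (h = (-78/84 - 5/39) - 1*(-53) = (-78*1/84 - 5*1/39) + 53 = (-13/14 - 5/39) + 53 = -577/546 + 53 = 28361/546 ≈ 51.943)
(h + F(q(-1)))² = (28361/546 + ((¼)*(-1))/2)² = (28361/546 + (½)*(-¼))² = (28361/546 - ⅛)² = (113171/2184)² = 12807675241/4769856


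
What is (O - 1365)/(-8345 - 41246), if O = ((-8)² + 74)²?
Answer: -17679/49591 ≈ -0.35650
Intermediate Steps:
O = 19044 (O = (64 + 74)² = 138² = 19044)
(O - 1365)/(-8345 - 41246) = (19044 - 1365)/(-8345 - 41246) = 17679/(-49591) = 17679*(-1/49591) = -17679/49591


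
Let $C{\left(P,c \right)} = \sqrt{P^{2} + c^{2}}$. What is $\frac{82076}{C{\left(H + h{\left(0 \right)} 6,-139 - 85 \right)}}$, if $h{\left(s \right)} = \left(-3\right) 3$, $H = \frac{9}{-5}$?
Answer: $\frac{410380 \sqrt{1332241}}{1332241} \approx 355.54$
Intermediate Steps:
$H = - \frac{9}{5}$ ($H = 9 \left(- \frac{1}{5}\right) = - \frac{9}{5} \approx -1.8$)
$h{\left(s \right)} = -9$
$\frac{82076}{C{\left(H + h{\left(0 \right)} 6,-139 - 85 \right)}} = \frac{82076}{\sqrt{\left(- \frac{9}{5} - 54\right)^{2} + \left(-139 - 85\right)^{2}}} = \frac{82076}{\sqrt{\left(- \frac{279}{5}\right)^{2} + \left(-224\right)^{2}}} = \frac{82076}{\sqrt{\frac{77841}{25} + 50176}} = \frac{82076}{\sqrt{\frac{1332241}{25}}} = \frac{82076}{\frac{1}{5} \sqrt{1332241}} = 82076 \frac{5 \sqrt{1332241}}{1332241} = \frac{410380 \sqrt{1332241}}{1332241}$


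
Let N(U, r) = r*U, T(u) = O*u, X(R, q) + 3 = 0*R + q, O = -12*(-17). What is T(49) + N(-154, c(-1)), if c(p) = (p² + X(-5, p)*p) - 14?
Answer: 11382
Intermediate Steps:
O = 204
X(R, q) = -3 + q (X(R, q) = -3 + (0*R + q) = -3 + (0 + q) = -3 + q)
c(p) = -14 + p² + p*(-3 + p) (c(p) = (p² + (-3 + p)*p) - 14 = (p² + p*(-3 + p)) - 14 = -14 + p² + p*(-3 + p))
T(u) = 204*u
N(U, r) = U*r
T(49) + N(-154, c(-1)) = 204*49 - 154*(-14 + (-1)² - (-3 - 1)) = 9996 - 154*(-14 + 1 - 1*(-4)) = 9996 - 154*(-14 + 1 + 4) = 9996 - 154*(-9) = 9996 + 1386 = 11382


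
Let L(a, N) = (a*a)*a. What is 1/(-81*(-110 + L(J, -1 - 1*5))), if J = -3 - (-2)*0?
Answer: 1/11097 ≈ 9.0114e-5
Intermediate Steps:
J = -3 (J = -3 - 2*0 = -3 + 0 = -3)
L(a, N) = a³ (L(a, N) = a²*a = a³)
1/(-81*(-110 + L(J, -1 - 1*5))) = 1/(-81*(-110 + (-3)³)) = 1/(-81*(-110 - 27)) = 1/(-81*(-137)) = 1/11097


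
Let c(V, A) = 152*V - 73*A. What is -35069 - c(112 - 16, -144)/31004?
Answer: -271826095/7751 ≈ -35070.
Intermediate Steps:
c(V, A) = -73*A + 152*V
-35069 - c(112 - 16, -144)/31004 = -35069 - (-73*(-144) + 152*(112 - 16))/31004 = -35069 - (10512 + 152*96)/31004 = -35069 - (10512 + 14592)/31004 = -35069 - 25104/31004 = -35069 - 1*6276/7751 = -35069 - 6276/7751 = -271826095/7751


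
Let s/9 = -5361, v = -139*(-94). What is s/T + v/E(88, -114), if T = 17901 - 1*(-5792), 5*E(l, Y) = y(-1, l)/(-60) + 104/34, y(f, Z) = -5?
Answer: 315733265151/15187213 ≈ 20789.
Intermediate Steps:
v = 13066
E(l, Y) = 641/1020 (E(l, Y) = (-5/(-60) + 104/34)/5 = (-5*(-1/60) + 104*(1/34))/5 = (1/12 + 52/17)/5 = (⅕)*(641/204) = 641/1020)
s = -48249 (s = 9*(-5361) = -48249)
T = 23693 (T = 17901 + 5792 = 23693)
s/T + v/E(88, -114) = -48249/23693 + 13066/(641/1020) = -48249*1/23693 + 13066*(1020/641) = -48249/23693 + 13327320/641 = 315733265151/15187213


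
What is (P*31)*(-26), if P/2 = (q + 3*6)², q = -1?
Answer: -465868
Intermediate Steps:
P = 578 (P = 2*(-1 + 3*6)² = 2*(-1 + 18)² = 2*17² = 2*289 = 578)
(P*31)*(-26) = (578*31)*(-26) = 17918*(-26) = -465868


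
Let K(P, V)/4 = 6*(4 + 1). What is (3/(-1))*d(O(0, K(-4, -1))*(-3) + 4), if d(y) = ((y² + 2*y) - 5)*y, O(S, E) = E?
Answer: 134588292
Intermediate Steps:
K(P, V) = 120 (K(P, V) = 4*(6*(4 + 1)) = 4*(6*5) = 4*30 = 120)
d(y) = y*(-5 + y² + 2*y) (d(y) = (-5 + y² + 2*y)*y = y*(-5 + y² + 2*y))
(3/(-1))*d(O(0, K(-4, -1))*(-3) + 4) = (3/(-1))*((120*(-3) + 4)*(-5 + (120*(-3) + 4)² + 2*(120*(-3) + 4))) = (3*(-1))*((-360 + 4)*(-5 + (-360 + 4)² + 2*(-360 + 4))) = -(-1068)*(-5 + (-356)² + 2*(-356)) = -(-1068)*(-5 + 126736 - 712) = -(-1068)*126019 = -3*(-44862764) = 134588292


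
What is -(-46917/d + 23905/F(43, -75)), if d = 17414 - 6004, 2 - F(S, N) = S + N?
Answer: -67790218/96985 ≈ -698.98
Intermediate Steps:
F(S, N) = 2 - N - S (F(S, N) = 2 - (S + N) = 2 - (N + S) = 2 + (-N - S) = 2 - N - S)
d = 11410
-(-46917/d + 23905/F(43, -75)) = -(-46917/11410 + 23905/(2 - 1*(-75) - 1*43)) = -(-46917*1/11410 + 23905/(2 + 75 - 43)) = -(-46917/11410 + 23905/34) = -1*67790218/96985 = -67790218/96985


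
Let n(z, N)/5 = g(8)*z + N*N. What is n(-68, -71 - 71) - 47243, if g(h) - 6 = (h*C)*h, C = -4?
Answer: 138577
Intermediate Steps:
g(h) = 6 - 4*h² (g(h) = 6 + (h*(-4))*h = 6 + (-4*h)*h = 6 - 4*h²)
n(z, N) = -1250*z + 5*N² (n(z, N) = 5*((6 - 4*8²)*z + N*N) = 5*((6 - 4*64)*z + N²) = 5*((6 - 256)*z + N²) = 5*(-250*z + N²) = 5*(N² - 250*z) = -1250*z + 5*N²)
n(-68, -71 - 71) - 47243 = (-1250*(-68) + 5*(-71 - 71)²) - 47243 = (85000 + 5*(-142)²) - 47243 = (85000 + 5*20164) - 47243 = (85000 + 100820) - 47243 = 185820 - 47243 = 138577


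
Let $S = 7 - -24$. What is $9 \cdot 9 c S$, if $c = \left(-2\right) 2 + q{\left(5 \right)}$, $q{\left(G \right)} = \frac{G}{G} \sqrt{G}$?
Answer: $-10044 + 2511 \sqrt{5} \approx -4429.2$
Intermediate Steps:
$q{\left(G \right)} = \sqrt{G}$ ($q{\left(G \right)} = 1 \sqrt{G} = \sqrt{G}$)
$S = 31$ ($S = 7 + 24 = 31$)
$c = -4 + \sqrt{5}$ ($c = \left(-2\right) 2 + \sqrt{5} = -4 + \sqrt{5} \approx -1.7639$)
$9 \cdot 9 c S = 9 \cdot 9 \left(-4 + \sqrt{5}\right) 31 = 81 \left(-4 + \sqrt{5}\right) 31 = \left(-324 + 81 \sqrt{5}\right) 31 = -10044 + 2511 \sqrt{5}$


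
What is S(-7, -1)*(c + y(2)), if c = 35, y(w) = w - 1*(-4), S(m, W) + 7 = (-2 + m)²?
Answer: 3034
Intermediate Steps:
S(m, W) = -7 + (-2 + m)²
y(w) = 4 + w (y(w) = w + 4 = 4 + w)
S(-7, -1)*(c + y(2)) = (-7 + (-2 - 7)²)*(35 + (4 + 2)) = (-7 + (-9)²)*(35 + 6) = (-7 + 81)*41 = 74*41 = 3034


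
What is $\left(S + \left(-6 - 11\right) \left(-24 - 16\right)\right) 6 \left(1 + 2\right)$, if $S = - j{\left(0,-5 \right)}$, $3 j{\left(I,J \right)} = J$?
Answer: $12270$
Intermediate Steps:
$j{\left(I,J \right)} = \frac{J}{3}$
$S = \frac{5}{3}$ ($S = - \frac{-5}{3} = \left(-1\right) \left(- \frac{5}{3}\right) = \frac{5}{3} \approx 1.6667$)
$\left(S + \left(-6 - 11\right) \left(-24 - 16\right)\right) 6 \left(1 + 2\right) = \left(\frac{5}{3} + \left(-6 - 11\right) \left(-24 - 16\right)\right) 6 \left(1 + 2\right) = \left(\frac{5}{3} - -680\right) 6 \cdot 3 = \left(\frac{5}{3} + 680\right) 18 = \frac{2045}{3} \cdot 18 = 12270$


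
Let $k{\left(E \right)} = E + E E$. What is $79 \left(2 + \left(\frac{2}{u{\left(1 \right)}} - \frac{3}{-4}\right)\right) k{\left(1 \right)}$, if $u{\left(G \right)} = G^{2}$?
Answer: $\frac{1501}{2} \approx 750.5$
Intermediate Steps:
$k{\left(E \right)} = E + E^{2}$
$79 \left(2 + \left(\frac{2}{u{\left(1 \right)}} - \frac{3}{-4}\right)\right) k{\left(1 \right)} = 79 \left(2 + \left(\frac{2}{1^{2}} - \frac{3}{-4}\right)\right) 1 \left(1 + 1\right) = 79 \left(2 - \left(- \frac{3}{4} - \frac{2}{1}\right)\right) 1 \cdot 2 = 79 \left(2 + \left(2 \cdot 1 + \frac{3}{4}\right)\right) 2 = 79 \left(2 + \left(2 + \frac{3}{4}\right)\right) 2 = 79 \left(2 + \frac{11}{4}\right) 2 = 79 \cdot \frac{19}{4} \cdot 2 = 79 \cdot \frac{19}{2} = \frac{1501}{2}$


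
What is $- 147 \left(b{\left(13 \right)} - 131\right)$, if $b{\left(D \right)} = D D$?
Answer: $-5586$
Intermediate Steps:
$b{\left(D \right)} = D^{2}$
$- 147 \left(b{\left(13 \right)} - 131\right) = - 147 \left(13^{2} - 131\right) = - 147 \left(169 - 131\right) = \left(-147\right) 38 = -5586$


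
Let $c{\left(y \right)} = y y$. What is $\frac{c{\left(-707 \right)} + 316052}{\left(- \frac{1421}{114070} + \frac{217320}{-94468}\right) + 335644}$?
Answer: $\frac{199820918719290}{82201431635773} \approx 2.4309$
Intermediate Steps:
$c{\left(y \right)} = y^{2}$
$\frac{c{\left(-707 \right)} + 316052}{\left(- \frac{1421}{114070} + \frac{217320}{-94468}\right) + 335644} = \frac{\left(-707\right)^{2} + 316052}{\left(- \frac{1421}{114070} + \frac{217320}{-94468}\right) + 335644} = \frac{499849 + 316052}{\left(\left(-1421\right) \frac{1}{114070} + 217320 \left(- \frac{1}{94468}\right)\right) + 335644} = \frac{815901}{\left(- \frac{1421}{114070} - \frac{54330}{23617}\right) + 335644} = \frac{815901}{- \frac{566452987}{244908290} + 335644} = \frac{815901}{\frac{82201431635773}{244908290}} = 815901 \cdot \frac{244908290}{82201431635773} = \frac{199820918719290}{82201431635773}$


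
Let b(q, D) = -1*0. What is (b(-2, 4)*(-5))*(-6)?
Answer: 0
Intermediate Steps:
b(q, D) = 0
(b(-2, 4)*(-5))*(-6) = (0*(-5))*(-6) = 0*(-6) = 0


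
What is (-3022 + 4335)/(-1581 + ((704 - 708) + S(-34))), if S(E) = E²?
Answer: -101/33 ≈ -3.0606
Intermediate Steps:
(-3022 + 4335)/(-1581 + ((704 - 708) + S(-34))) = (-3022 + 4335)/(-1581 + ((704 - 708) + (-34)²)) = 1313/(-1581 + (-4 + 1156)) = 1313/(-1581 + 1152) = 1313/(-429) = 1313*(-1/429) = -101/33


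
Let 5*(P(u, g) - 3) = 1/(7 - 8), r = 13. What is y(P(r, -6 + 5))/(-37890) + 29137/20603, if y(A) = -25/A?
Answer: 3091717679/2185813476 ≈ 1.4144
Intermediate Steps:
P(u, g) = 14/5 (P(u, g) = 3 + 1/(5*(7 - 8)) = 3 + (⅕)/(-1) = 3 + (⅕)*(-1) = 3 - ⅕ = 14/5)
y(P(r, -6 + 5))/(-37890) + 29137/20603 = -25/14/5/(-37890) + 29137/20603 = -25*5/14*(-1/37890) + 29137*(1/20603) = -125/14*(-1/37890) + 29137/20603 = 25/106092 + 29137/20603 = 3091717679/2185813476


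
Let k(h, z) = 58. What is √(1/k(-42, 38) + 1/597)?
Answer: √22680030/34626 ≈ 0.13754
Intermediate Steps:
√(1/k(-42, 38) + 1/597) = √(1/58 + 1/597) = √(655/34626) = √22680030/34626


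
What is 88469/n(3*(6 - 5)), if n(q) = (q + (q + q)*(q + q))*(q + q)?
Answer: 88469/234 ≈ 378.07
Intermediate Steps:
n(q) = 2*q*(q + 4*q**2) (n(q) = (q + (2*q)*(2*q))*(2*q) = (q + 4*q**2)*(2*q) = 2*q*(q + 4*q**2))
88469/n(3*(6 - 5)) = 88469/(((3*(6 - 5))**2*(2 + 8*(3*(6 - 5))))) = 88469/(((3*1)**2*(2 + 8*(3*1)))) = 88469/((3**2*(2 + 8*3))) = 88469/((9*(2 + 24))) = 88469/((9*26)) = 88469/234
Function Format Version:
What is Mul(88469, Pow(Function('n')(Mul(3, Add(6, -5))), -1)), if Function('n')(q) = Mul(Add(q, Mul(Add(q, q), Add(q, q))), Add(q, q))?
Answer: Rational(88469, 234) ≈ 378.07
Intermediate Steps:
Function('n')(q) = Mul(2, q, Add(q, Mul(4, Pow(q, 2)))) (Function('n')(q) = Mul(Add(q, Mul(Mul(2, q), Mul(2, q))), Mul(2, q)) = Mul(Add(q, Mul(4, Pow(q, 2))), Mul(2, q)) = Mul(2, q, Add(q, Mul(4, Pow(q, 2)))))
Mul(88469, Pow(Function('n')(Mul(3, Add(6, -5))), -1)) = Mul(88469, Pow(Mul(Pow(Mul(3, Add(6, -5)), 2), Add(2, Mul(8, Mul(3, Add(6, -5))))), -1)) = Mul(88469, Pow(Mul(Pow(Mul(3, 1), 2), Add(2, Mul(8, Mul(3, 1)))), -1)) = Mul(88469, Pow(Mul(Pow(3, 2), Add(2, Mul(8, 3))), -1)) = Mul(88469, Pow(Mul(9, Add(2, 24)), -1)) = Mul(88469, Pow(Mul(9, 26), -1)) = Mul(88469, Pow(234, -1)) = Mul(88469, Rational(1, 234)) = Rational(88469, 234)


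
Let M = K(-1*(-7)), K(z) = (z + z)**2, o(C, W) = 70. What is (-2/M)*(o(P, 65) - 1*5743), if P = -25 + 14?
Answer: 5673/98 ≈ 57.888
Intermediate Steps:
P = -11
K(z) = 4*z**2 (K(z) = (2*z)**2 = 4*z**2)
M = 196 (M = 4*(-1*(-7))**2 = 4*7**2 = 4*49 = 196)
(-2/M)*(o(P, 65) - 1*5743) = (-2/196)*(70 - 1*5743) = (-2*1/196)*(70 - 5743) = -1/98*(-5673) = 5673/98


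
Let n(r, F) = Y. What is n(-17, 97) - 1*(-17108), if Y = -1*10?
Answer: 17098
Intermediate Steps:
Y = -10
n(r, F) = -10
n(-17, 97) - 1*(-17108) = -10 - 1*(-17108) = -10 + 17108 = 17098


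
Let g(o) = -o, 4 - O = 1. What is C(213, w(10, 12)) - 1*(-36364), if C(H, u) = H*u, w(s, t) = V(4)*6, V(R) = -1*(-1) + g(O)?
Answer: 33808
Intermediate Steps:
O = 3 (O = 4 - 1*1 = 4 - 1 = 3)
V(R) = -2 (V(R) = -1*(-1) - 1*3 = 1 - 3 = -2)
w(s, t) = -12 (w(s, t) = -2*6 = -12)
C(213, w(10, 12)) - 1*(-36364) = 213*(-12) - 1*(-36364) = -2556 + 36364 = 33808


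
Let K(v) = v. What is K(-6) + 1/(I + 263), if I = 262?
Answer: -3149/525 ≈ -5.9981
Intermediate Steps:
K(-6) + 1/(I + 263) = -6 + 1/(262 + 263) = -6 + 1/525 = -3149/525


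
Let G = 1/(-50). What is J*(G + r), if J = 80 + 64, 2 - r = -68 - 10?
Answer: 287928/25 ≈ 11517.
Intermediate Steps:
r = 80 (r = 2 - (-68 - 10) = 2 - 1*(-78) = 2 + 78 = 80)
J = 144
G = -1/50 ≈ -0.020000
J*(G + r) = 144*(-1/50 + 80) = 144*(3999/50) = 287928/25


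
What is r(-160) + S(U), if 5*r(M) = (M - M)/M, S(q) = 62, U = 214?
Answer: 62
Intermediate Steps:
r(M) = 0 (r(M) = ((M - M)/M)/5 = (0/M)/5 = (⅕)*0 = 0)
r(-160) + S(U) = 0 + 62 = 62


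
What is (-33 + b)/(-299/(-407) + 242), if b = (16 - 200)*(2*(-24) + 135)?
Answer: -2176229/32931 ≈ -66.084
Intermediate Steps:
b = -16008 (b = -184*(-48 + 135) = -184*87 = -16008)
(-33 + b)/(-299/(-407) + 242) = (-33 - 16008)/(-299/(-407) + 242) = -16041/(-299*(-1/407) + 242) = -16041/(299/407 + 242) = -16041/98793/407 = -16041*407/98793 = -2176229/32931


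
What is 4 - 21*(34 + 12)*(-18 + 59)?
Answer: -39602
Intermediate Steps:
4 - 21*(34 + 12)*(-18 + 59) = 4 - 966*41 = 4 - 21*1886 = 4 - 39606 = -39602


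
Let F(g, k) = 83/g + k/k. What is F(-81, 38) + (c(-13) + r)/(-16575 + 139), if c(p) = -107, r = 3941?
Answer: -171713/665658 ≈ -0.25796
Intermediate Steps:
F(g, k) = 1 + 83/g (F(g, k) = 83/g + 1 = 1 + 83/g)
F(-81, 38) + (c(-13) + r)/(-16575 + 139) = (83 - 81)/(-81) + (-107 + 3941)/(-16575 + 139) = -1/81*2 + 3834/(-16436) = -2/81 + 3834*(-1/16436) = -2/81 - 1917/8218 = -171713/665658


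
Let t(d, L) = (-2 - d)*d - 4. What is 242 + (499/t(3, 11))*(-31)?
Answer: 20067/19 ≈ 1056.2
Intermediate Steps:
t(d, L) = -4 + d*(-2 - d) (t(d, L) = d*(-2 - d) - 4 = -4 + d*(-2 - d))
242 + (499/t(3, 11))*(-31) = 242 + (499/(-4 - 1*3**2 - 2*3))*(-31) = 242 + (499/(-4 - 1*9 - 6))*(-31) = 242 + (499/(-4 - 9 - 6))*(-31) = 242 + (499/(-19))*(-31) = 242 + (499*(-1/19))*(-31) = 242 - 499/19*(-31) = 242 + 15469/19 = 20067/19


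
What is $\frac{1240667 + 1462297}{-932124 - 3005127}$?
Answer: $- \frac{900988}{1312417} \approx -0.68651$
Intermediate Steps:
$\frac{1240667 + 1462297}{-932124 - 3005127} = \frac{2702964}{-3937251} = 2702964 \left(- \frac{1}{3937251}\right) = - \frac{900988}{1312417}$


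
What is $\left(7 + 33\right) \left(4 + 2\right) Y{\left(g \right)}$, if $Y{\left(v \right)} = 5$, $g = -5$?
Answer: $1200$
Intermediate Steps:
$\left(7 + 33\right) \left(4 + 2\right) Y{\left(g \right)} = \left(7 + 33\right) \left(4 + 2\right) 5 = 40 \cdot 6 \cdot 5 = 40 \cdot 30 = 1200$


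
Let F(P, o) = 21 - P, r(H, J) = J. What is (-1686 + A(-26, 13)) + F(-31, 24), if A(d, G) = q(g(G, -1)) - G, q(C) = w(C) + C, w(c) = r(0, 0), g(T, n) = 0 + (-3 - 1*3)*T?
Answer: -1725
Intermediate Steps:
g(T, n) = -6*T (g(T, n) = 0 + (-3 - 3)*T = 0 - 6*T = -6*T)
w(c) = 0
q(C) = C (q(C) = 0 + C = C)
A(d, G) = -7*G (A(d, G) = -6*G - G = -7*G)
(-1686 + A(-26, 13)) + F(-31, 24) = (-1686 - 7*13) + (21 - 1*(-31)) = (-1686 - 91) + (21 + 31) = -1777 + 52 = -1725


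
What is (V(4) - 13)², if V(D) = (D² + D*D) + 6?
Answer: 625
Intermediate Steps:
V(D) = 6 + 2*D² (V(D) = (D² + D²) + 6 = 2*D² + 6 = 6 + 2*D²)
(V(4) - 13)² = ((6 + 2*4²) - 13)² = ((6 + 2*16) - 13)² = ((6 + 32) - 13)² = (38 - 13)² = 25² = 625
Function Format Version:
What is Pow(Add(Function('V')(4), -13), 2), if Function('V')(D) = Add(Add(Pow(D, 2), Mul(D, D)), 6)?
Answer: 625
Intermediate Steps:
Function('V')(D) = Add(6, Mul(2, Pow(D, 2))) (Function('V')(D) = Add(Add(Pow(D, 2), Pow(D, 2)), 6) = Add(Mul(2, Pow(D, 2)), 6) = Add(6, Mul(2, Pow(D, 2))))
Pow(Add(Function('V')(4), -13), 2) = Pow(Add(Add(6, Mul(2, Pow(4, 2))), -13), 2) = Pow(Add(Add(6, Mul(2, 16)), -13), 2) = Pow(Add(Add(6, 32), -13), 2) = Pow(Add(38, -13), 2) = Pow(25, 2) = 625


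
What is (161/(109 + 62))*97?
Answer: 15617/171 ≈ 91.328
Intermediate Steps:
(161/(109 + 62))*97 = (161/171)*97 = 15617/171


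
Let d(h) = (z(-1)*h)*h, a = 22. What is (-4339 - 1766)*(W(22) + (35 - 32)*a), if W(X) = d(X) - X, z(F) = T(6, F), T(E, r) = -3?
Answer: 8595840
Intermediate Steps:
z(F) = -3
d(h) = -3*h² (d(h) = (-3*h)*h = -3*h²)
W(X) = -X - 3*X² (W(X) = -3*X² - X = -X - 3*X²)
(-4339 - 1766)*(W(22) + (35 - 32)*a) = (-4339 - 1766)*(22*(-1 - 3*22) + (35 - 32)*22) = -6105*(22*(-1 - 66) + 3*22) = -6105*(22*(-67) + 66) = -6105*(-1474 + 66) = -6105*(-1408) = 8595840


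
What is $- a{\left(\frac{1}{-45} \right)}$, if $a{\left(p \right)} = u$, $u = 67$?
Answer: $-67$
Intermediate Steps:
$a{\left(p \right)} = 67$
$- a{\left(\frac{1}{-45} \right)} = \left(-1\right) 67 = -67$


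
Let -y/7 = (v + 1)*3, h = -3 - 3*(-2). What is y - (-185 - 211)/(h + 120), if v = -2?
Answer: 993/41 ≈ 24.220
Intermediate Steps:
h = 3 (h = -3 + 6 = 3)
y = 21 (y = -7*(-2 + 1)*3 = -(-7)*3 = -7*(-3) = 21)
y - (-185 - 211)/(h + 120) = 21 - (-185 - 211)/(3 + 120) = 21 - (-396)/123 = 21 - 1*(-132/41) = 21 + 132/41 = 993/41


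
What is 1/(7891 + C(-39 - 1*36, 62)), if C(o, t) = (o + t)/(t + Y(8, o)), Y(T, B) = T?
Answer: 70/552357 ≈ 0.00012673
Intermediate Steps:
C(o, t) = (o + t)/(8 + t) (C(o, t) = (o + t)/(t + 8) = (o + t)/(8 + t))
1/(7891 + C(-39 - 1*36, 62)) = 1/(7891 + ((-39 - 1*36) + 62)/(8 + 62)) = 1/(7891 + ((-39 - 36) + 62)/70) = 1/(7891 + (-75 + 62)/70) = 1/(7891 + (1/70)*(-13)) = 1/(7891 - 13/70) = 1/(552357/70) = 70/552357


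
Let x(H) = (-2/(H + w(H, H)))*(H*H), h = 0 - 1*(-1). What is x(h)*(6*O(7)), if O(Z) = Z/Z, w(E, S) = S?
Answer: -6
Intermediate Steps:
O(Z) = 1
h = 1 (h = 0 + 1 = 1)
x(H) = -H (x(H) = (-2/(H + H))*(H*H) = (-2/(2*H))*H**2 = ((1/(2*H))*(-2))*H**2 = (-1/H)*H**2 = -H)
x(h)*(6*O(7)) = (-1*1)*(6*1) = -1*6 = -6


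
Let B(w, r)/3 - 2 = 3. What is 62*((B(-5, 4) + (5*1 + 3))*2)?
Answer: 2852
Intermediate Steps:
B(w, r) = 15 (B(w, r) = 6 + 3*3 = 6 + 9 = 15)
62*((B(-5, 4) + (5*1 + 3))*2) = 62*((15 + (5*1 + 3))*2) = 62*((15 + (5 + 3))*2) = 62*((15 + 8)*2) = 62*(23*2) = 62*46 = 2852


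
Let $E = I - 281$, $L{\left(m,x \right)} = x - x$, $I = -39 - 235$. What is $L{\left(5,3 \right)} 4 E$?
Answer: $0$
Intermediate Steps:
$I = -274$ ($I = -39 - 235 = -274$)
$L{\left(m,x \right)} = 0$
$E = -555$ ($E = -274 - 281 = -555$)
$L{\left(5,3 \right)} 4 E = 0 \cdot 4 \left(-555\right) = 0 \left(-555\right) = 0$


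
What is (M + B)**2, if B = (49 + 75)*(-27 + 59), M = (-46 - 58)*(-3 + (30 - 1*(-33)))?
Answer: 5161984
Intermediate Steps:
M = -6240 (M = -104*(-3 + (30 + 33)) = -104*(-3 + 63) = -104*60 = -6240)
B = 3968 (B = 124*32 = 3968)
(M + B)**2 = (-6240 + 3968)**2 = (-2272)**2 = 5161984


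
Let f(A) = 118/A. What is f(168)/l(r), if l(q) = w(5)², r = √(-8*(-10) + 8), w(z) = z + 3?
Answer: 59/5376 ≈ 0.010975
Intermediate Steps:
w(z) = 3 + z
r = 2*√22 (r = √(80 + 8) = √88 = 2*√22 ≈ 9.3808)
l(q) = 64 (l(q) = (3 + 5)² = 8² = 64)
f(168)/l(r) = (118/168)/64 = (118*(1/168))*(1/64) = (59/84)*(1/64) = 59/5376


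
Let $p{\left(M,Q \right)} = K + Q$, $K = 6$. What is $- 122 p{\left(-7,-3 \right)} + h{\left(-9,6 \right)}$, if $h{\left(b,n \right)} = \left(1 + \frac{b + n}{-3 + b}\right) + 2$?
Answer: $- \frac{1451}{4} \approx -362.75$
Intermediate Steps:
$p{\left(M,Q \right)} = 6 + Q$
$h{\left(b,n \right)} = 3 + \frac{b + n}{-3 + b}$ ($h{\left(b,n \right)} = \left(1 + \frac{b + n}{-3 + b}\right) + 2 = 3 + \frac{b + n}{-3 + b}$)
$- 122 p{\left(-7,-3 \right)} + h{\left(-9,6 \right)} = - 122 \left(6 - 3\right) + \frac{-9 + 6 + 4 \left(-9\right)}{-3 - 9} = \left(-122\right) 3 + \frac{-9 + 6 - 36}{-12} = -366 - - \frac{13}{4} = -366 + \frac{13}{4} = - \frac{1451}{4}$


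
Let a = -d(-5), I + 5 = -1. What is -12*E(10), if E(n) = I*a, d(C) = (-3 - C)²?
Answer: -288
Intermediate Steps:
I = -6 (I = -5 - 1 = -6)
a = -4 (a = -(3 - 5)² = -1*(-2)² = -1*4 = -4)
E(n) = 24 (E(n) = -6*(-4) = 24)
-12*E(10) = -12*24 = -288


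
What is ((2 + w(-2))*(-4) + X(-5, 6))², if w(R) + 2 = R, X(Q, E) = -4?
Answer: 16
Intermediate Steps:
w(R) = -2 + R
((2 + w(-2))*(-4) + X(-5, 6))² = ((2 + (-2 - 2))*(-4) - 4)² = ((2 - 4)*(-4) - 4)² = (-2*(-4) - 4)² = (8 - 4)² = 4² = 16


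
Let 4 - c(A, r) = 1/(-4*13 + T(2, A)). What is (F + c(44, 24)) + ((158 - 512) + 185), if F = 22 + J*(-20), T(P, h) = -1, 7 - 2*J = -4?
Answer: -13408/53 ≈ -252.98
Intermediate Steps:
J = 11/2 (J = 7/2 - ½*(-4) = 7/2 + 2 = 11/2 ≈ 5.5000)
F = -88 (F = 22 + (11/2)*(-20) = 22 - 110 = -88)
c(A, r) = 213/53 (c(A, r) = 4 - 1/(-4*13 - 1) = 4 - 1/(-52 - 1) = 4 - 1/(-53) = 4 - 1*(-1/53) = 4 + 1/53 = 213/53)
(F + c(44, 24)) + ((158 - 512) + 185) = (-88 + 213/53) + ((158 - 512) + 185) = -4451/53 + (-354 + 185) = -4451/53 - 169 = -13408/53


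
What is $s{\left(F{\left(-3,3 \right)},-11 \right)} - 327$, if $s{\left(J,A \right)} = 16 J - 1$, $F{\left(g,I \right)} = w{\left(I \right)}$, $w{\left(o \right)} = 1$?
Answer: $-312$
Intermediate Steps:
$F{\left(g,I \right)} = 1$
$s{\left(J,A \right)} = -1 + 16 J$
$s{\left(F{\left(-3,3 \right)},-11 \right)} - 327 = \left(-1 + 16 \cdot 1\right) - 327 = \left(-1 + 16\right) - 327 = 15 - 327 = -312$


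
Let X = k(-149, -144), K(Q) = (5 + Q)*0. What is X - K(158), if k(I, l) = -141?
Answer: -141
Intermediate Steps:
K(Q) = 0
X = -141
X - K(158) = -141 - 1*0 = -141 + 0 = -141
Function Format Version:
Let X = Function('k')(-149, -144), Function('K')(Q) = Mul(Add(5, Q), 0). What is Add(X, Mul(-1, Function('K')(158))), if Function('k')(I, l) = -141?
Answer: -141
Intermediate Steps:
Function('K')(Q) = 0
X = -141
Add(X, Mul(-1, Function('K')(158))) = Add(-141, Mul(-1, 0)) = Add(-141, 0) = -141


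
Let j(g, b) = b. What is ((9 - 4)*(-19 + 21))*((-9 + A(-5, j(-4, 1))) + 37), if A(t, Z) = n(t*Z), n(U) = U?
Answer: 230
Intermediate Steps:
A(t, Z) = Z*t (A(t, Z) = t*Z = Z*t)
((9 - 4)*(-19 + 21))*((-9 + A(-5, j(-4, 1))) + 37) = ((9 - 4)*(-19 + 21))*((-9 + 1*(-5)) + 37) = (5*2)*((-9 - 5) + 37) = 10*(-14 + 37) = 10*23 = 230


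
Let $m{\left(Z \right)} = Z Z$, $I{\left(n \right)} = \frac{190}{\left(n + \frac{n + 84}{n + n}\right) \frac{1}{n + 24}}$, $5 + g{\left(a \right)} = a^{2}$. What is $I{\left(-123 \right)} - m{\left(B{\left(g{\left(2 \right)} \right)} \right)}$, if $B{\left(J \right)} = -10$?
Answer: $\frac{535120}{10073} \approx 53.124$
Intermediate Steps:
$g{\left(a \right)} = -5 + a^{2}$
$I{\left(n \right)} = \frac{190 \left(24 + n\right)}{n + \frac{84 + n}{2 n}}$ ($I{\left(n \right)} = \frac{190}{\left(n + \frac{84 + n}{2 n}\right) \frac{1}{24 + n}} = \frac{190}{\frac{1}{24 + n} \left(n + \frac{84 + n}{2 n}\right)} = 190 \frac{24 + n}{n + \frac{84 + n}{2 n}} = \frac{190 \left(24 + n\right)}{n + \frac{84 + n}{2 n}}$)
$m{\left(Z \right)} = Z^{2}$
$I{\left(-123 \right)} - m{\left(B{\left(g{\left(2 \right)} \right)} \right)} = 380 \left(-123\right) \frac{1}{84 - 123 + 2 \left(-123\right)^{2}} \left(24 - 123\right) - \left(-10\right)^{2} = 380 \left(-123\right) \frac{1}{84 - 123 + 2 \cdot 15129} \left(-99\right) - 100 = 380 \left(-123\right) \frac{1}{84 - 123 + 30258} \left(-99\right) - 100 = 380 \left(-123\right) \frac{1}{30219} \left(-99\right) - 100 = \frac{1542420}{10073} - 100 = \frac{535120}{10073}$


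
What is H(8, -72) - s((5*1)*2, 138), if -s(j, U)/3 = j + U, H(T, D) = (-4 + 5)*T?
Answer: 452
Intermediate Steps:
H(T, D) = T (H(T, D) = 1*T = T)
s(j, U) = -3*U - 3*j (s(j, U) = -3*(j + U) = -3*(U + j) = -3*U - 3*j)
H(8, -72) - s((5*1)*2, 138) = 8 - (-3*138 - 3*5*1*2) = 8 - (-414 - 15*2) = 8 - (-414 - 3*10) = 8 - (-414 - 30) = 8 - 1*(-444) = 8 + 444 = 452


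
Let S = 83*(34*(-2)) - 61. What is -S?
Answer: 5705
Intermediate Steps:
S = -5705 (S = 83*(-68) - 61 = -5644 - 61 = -5705)
-S = -1*(-5705) = 5705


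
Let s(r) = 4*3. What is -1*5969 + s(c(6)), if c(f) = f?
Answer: -5957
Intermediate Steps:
s(r) = 12
-1*5969 + s(c(6)) = -1*5969 + 12 = -5969 + 12 = -5957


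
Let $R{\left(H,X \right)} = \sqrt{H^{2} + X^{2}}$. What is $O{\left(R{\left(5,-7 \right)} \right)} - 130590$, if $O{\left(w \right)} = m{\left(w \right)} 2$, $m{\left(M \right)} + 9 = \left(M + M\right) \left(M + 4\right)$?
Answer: $-130312 + 16 \sqrt{74} \approx -1.3017 \cdot 10^{5}$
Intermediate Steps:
$m{\left(M \right)} = -9 + 2 M \left(4 + M\right)$ ($m{\left(M \right)} = -9 + \left(M + M\right) \left(M + 4\right) = -9 + 2 M \left(4 + M\right)$)
$O{\left(w \right)} = -18 + 4 w^{2} + 16 w$ ($O{\left(w \right)} = \left(-9 + 2 w^{2} + 8 w\right) 2 = -18 + 4 w^{2} + 16 w$)
$O{\left(R{\left(5,-7 \right)} \right)} - 130590 = \left(-18 + 4 \left(\sqrt{5^{2} + \left(-7\right)^{2}}\right)^{2} + 16 \sqrt{5^{2} + \left(-7\right)^{2}}\right) - 130590 = \left(-18 + 4 \left(\sqrt{25 + 49}\right)^{2} + 16 \sqrt{25 + 49}\right) - 130590 = \left(-18 + 4 \left(\sqrt{74}\right)^{2} + 16 \sqrt{74}\right) - 130590 = \left(-18 + 4 \cdot 74 + 16 \sqrt{74}\right) - 130590 = \left(-18 + 296 + 16 \sqrt{74}\right) - 130590 = \left(278 + 16 \sqrt{74}\right) - 130590 = -130312 + 16 \sqrt{74}$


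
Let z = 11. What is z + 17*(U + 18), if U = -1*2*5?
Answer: 147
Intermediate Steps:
U = -10 (U = -2*5 = -10)
z + 17*(U + 18) = 11 + 17*(-10 + 18) = 11 + 17*8 = 11 + 136 = 147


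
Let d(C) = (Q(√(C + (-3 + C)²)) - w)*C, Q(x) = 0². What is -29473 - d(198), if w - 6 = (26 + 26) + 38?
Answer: -10465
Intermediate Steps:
Q(x) = 0
w = 96 (w = 6 + ((26 + 26) + 38) = 6 + (52 + 38) = 6 + 90 = 96)
d(C) = -96*C (d(C) = (0 - 1*96)*C = (0 - 96)*C = -96*C)
-29473 - d(198) = -29473 - (-96)*198 = -29473 - 1*(-19008) = -29473 + 19008 = -10465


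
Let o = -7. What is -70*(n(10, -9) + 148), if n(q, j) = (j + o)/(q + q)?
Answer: -10304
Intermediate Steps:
n(q, j) = (-7 + j)/(2*q) (n(q, j) = (j - 7)/(q + q) = (-7 + j)/((2*q)) = (-7 + j)*(1/(2*q)) = (-7 + j)/(2*q))
-70*(n(10, -9) + 148) = -70*((½)*(-7 - 9)/10 + 148) = -70*((½)*(⅒)*(-16) + 148) = -70*(-⅘ + 148) = -70*736/5 = -10304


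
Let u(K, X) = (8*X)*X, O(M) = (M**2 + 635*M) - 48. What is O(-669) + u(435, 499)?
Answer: 2014706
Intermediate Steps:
O(M) = -48 + M**2 + 635*M
u(K, X) = 8*X**2
O(-669) + u(435, 499) = (-48 + (-669)**2 + 635*(-669)) + 8*499**2 = (-48 + 447561 - 424815) + 8*249001 = 22698 + 1992008 = 2014706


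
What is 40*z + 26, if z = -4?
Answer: -134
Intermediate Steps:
40*z + 26 = 40*(-4) + 26 = -160 + 26 = -134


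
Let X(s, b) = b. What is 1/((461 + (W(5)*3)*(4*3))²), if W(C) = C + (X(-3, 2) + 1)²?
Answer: 1/931225 ≈ 1.0739e-6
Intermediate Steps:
W(C) = 9 + C (W(C) = C + (2 + 1)² = C + 3² = C + 9 = 9 + C)
1/((461 + (W(5)*3)*(4*3))²) = 1/((461 + ((9 + 5)*3)*(4*3))²) = 1/((461 + (14*3)*12)²) = 1/((461 + 42*12)²) = 1/((461 + 504)²) = 1/(965²) = 1/931225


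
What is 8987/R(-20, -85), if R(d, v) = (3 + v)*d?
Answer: 8987/1640 ≈ 5.4799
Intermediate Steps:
R(d, v) = d*(3 + v)
8987/R(-20, -85) = 8987/((-20*(3 - 85))) = 8987/((-20*(-82))) = 8987/1640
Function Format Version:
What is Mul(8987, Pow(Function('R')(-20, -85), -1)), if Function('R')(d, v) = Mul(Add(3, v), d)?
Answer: Rational(8987, 1640) ≈ 5.4799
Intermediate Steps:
Function('R')(d, v) = Mul(d, Add(3, v))
Mul(8987, Pow(Function('R')(-20, -85), -1)) = Mul(8987, Pow(Mul(-20, Add(3, -85)), -1)) = Mul(8987, Pow(Mul(-20, -82), -1)) = Mul(8987, Pow(1640, -1)) = Mul(8987, Rational(1, 1640)) = Rational(8987, 1640)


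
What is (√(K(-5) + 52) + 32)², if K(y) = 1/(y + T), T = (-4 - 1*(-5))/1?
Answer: 4303/4 + 96*√23 ≈ 1536.2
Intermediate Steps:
T = 1 (T = (-4 + 5)*1 = 1*1 = 1)
K(y) = 1/(1 + y) (K(y) = 1/(y + 1) = 1/(1 + y))
(√(K(-5) + 52) + 32)² = (√(1/(1 - 5) + 52) + 32)² = (√(1/(-4) + 52) + 32)² = (√(-¼ + 52) + 32)² = (√(207/4) + 32)² = (3*√23/2 + 32)² = (32 + 3*√23/2)²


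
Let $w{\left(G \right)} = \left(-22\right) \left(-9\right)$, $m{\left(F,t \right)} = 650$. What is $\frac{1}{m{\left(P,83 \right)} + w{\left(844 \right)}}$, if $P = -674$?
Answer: $\frac{1}{848} \approx 0.0011792$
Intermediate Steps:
$w{\left(G \right)} = 198$
$\frac{1}{m{\left(P,83 \right)} + w{\left(844 \right)}} = \frac{1}{650 + 198} = \frac{1}{848}$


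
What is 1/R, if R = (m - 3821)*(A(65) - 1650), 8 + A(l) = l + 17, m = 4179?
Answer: -1/564208 ≈ -1.7724e-6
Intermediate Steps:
A(l) = 9 + l (A(l) = -8 + (l + 17) = -8 + (17 + l) = 9 + l)
R = -564208 (R = (4179 - 3821)*((9 + 65) - 1650) = 358*(74 - 1650) = 358*(-1576) = -564208)
1/R = 1/(-564208) = -1/564208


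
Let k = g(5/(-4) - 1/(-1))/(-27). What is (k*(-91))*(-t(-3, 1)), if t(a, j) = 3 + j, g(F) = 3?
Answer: -364/9 ≈ -40.444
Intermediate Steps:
k = -1/9 (k = 3/(-27) = 3*(-1/27) = -1/9 ≈ -0.11111)
(k*(-91))*(-t(-3, 1)) = (-1/9*(-91))*(-(3 + 1)) = 91*(-1*4)/9 = (91/9)*(-4) = -364/9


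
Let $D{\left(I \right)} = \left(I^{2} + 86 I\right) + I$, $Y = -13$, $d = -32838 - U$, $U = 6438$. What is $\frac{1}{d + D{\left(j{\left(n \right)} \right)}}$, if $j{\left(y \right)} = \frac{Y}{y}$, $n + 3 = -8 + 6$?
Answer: $- \frac{25}{976076} \approx -2.5613 \cdot 10^{-5}$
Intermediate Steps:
$d = -39276$ ($d = -32838 - 6438 = -39276$)
$n = -5$ ($n = -3 + \left(-8 + 6\right) = -3 - 2 = -5$)
$j{\left(y \right)} = - \frac{13}{y}$
$D{\left(I \right)} = I^{2} + 87 I$
$\frac{1}{d + D{\left(j{\left(n \right)} \right)}} = \frac{1}{-39276 + - \frac{13}{-5} \left(87 - \frac{13}{-5}\right)} = \frac{1}{-39276 + \left(-13\right) \left(- \frac{1}{5}\right) \left(87 - - \frac{13}{5}\right)} = \frac{1}{-39276 + \frac{13 \left(87 + \frac{13}{5}\right)}{5}} = \frac{1}{-39276 + \frac{13}{5} \cdot \frac{448}{5}} = \frac{1}{-39276 + \frac{5824}{25}} = \frac{1}{- \frac{976076}{25}} = - \frac{25}{976076}$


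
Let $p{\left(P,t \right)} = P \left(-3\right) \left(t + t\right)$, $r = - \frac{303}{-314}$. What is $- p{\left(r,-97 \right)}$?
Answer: $- \frac{88173}{157} \approx -561.61$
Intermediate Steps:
$r = \frac{303}{314}$ ($r = \left(-303\right) \left(- \frac{1}{314}\right) = \frac{303}{314} \approx 0.96497$)
$p{\left(P,t \right)} = - 6 P t$ ($p{\left(P,t \right)} = - 3 P 2 t = - 6 P t$)
$- p{\left(r,-97 \right)} = - \frac{\left(-6\right) 303 \left(-97\right)}{314} = \left(-1\right) \frac{88173}{157} = - \frac{88173}{157}$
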